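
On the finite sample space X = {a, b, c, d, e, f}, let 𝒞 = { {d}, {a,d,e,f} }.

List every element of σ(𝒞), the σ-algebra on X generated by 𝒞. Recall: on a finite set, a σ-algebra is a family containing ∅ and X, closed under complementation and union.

Seed the family with 𝒞 together with ∅ and X: { ∅, {d}, {a,d,e,f}, X }.
Pass 1: 2 new —
  {b,c}  = ᶜ of {a,d,e,f}
  {a,b,c,e,f}  = ᶜ of {d}
Pass 2 adds 1:
  {b,c,d}  = {b,c} ∪ {d}
Pass 3: +1 →
  {a,e,f}  = ᶜ of {b,c,d}
Pass 4: already closed under ᶜ and ∪.

Hence σ(𝒞) has 8 members: { ∅, {d}, {b,c}, {a,e,f}, {b,c,d}, {a,d,e,f}, {a,b,c,e,f}, X }.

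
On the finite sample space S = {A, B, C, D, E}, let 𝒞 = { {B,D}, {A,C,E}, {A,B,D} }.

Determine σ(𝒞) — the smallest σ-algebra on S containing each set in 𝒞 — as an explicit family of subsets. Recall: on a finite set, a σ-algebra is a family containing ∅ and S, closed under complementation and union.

Answer: σ(𝒞) = { ∅, {A}, {B,D}, {C,E}, {A,B,D}, {A,C,E}, {B,C,D,E}, S }

Derivation:
Initial family (5 sets): { ∅, {B,D}, {A,B,D}, {A,C,E}, S }.
Iteration 1: +1 →
  {C,E}  = {A,B,D}ᶜ
  (now 6)
Iteration 2. New:
  {B,C,D,E}  = {C,E} ∪ {B,D}
  (now 7)
Iteration 3: 1 new —
  {A}  = {B,C,D,E}ᶜ
  (now 8)
After Iteration 4 the family is unchanged; done.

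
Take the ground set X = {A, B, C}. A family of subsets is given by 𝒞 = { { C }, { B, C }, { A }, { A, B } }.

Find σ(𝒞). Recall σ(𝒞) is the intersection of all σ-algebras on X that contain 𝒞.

Answer: σ(𝒞) = { {}, { A }, { B }, { C }, { A, B }, { A, C }, { B, C }, X }

Check:
Begin from { {}, { A }, { C }, { A, B }, { B, C }, X } (that is, 𝒞 plus ∅ and X).
Iteration 1. New:
  { A, C }  = { C } ∪ { A }
  (now 7)
Iteration 2: +1 →
  { B }  = complement { A, C }
  (now 8)
Iteration 3 adds nothing — fixpoint reached.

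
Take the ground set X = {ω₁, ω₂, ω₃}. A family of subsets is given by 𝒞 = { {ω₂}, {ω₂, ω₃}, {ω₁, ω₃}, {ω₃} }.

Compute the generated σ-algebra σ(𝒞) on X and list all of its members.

Seed the family with 𝒞 together with ∅ and X: { ∅, {ω₂}, {ω₃}, {ω₁, ω₃}, {ω₂, ω₃}, X }.
Pass 1: +2 →
  {ω₁}  = {ω₂, ω₃}ᶜ
  {ω₁, ω₂}  = {ω₃}ᶜ
  |family| = 8
Pass 2: no new sets; the family is a σ-algebra.

|σ(𝒞)| = 8.  σ(𝒞) = { ∅, {ω₁}, {ω₂}, {ω₃}, {ω₁, ω₂}, {ω₁, ω₃}, {ω₂, ω₃}, X }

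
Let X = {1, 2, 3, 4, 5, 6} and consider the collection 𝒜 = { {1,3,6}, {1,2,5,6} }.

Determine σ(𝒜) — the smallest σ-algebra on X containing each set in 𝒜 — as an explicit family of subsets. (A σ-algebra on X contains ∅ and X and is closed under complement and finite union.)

Take S₀ = 𝒜 ∪ {∅, X} = { ∅, {1,3,6}, {1,2,5,6}, X }.
Round 1 (3 new):
  {3,4}  = ᶜ of {1,2,5,6}
  {2,4,5}  = ᶜ of {1,3,6}
  {1,2,3,5,6}  = {1,3,6} ∪ {1,2,5,6}
  (now 7)
Round 2: 4 new —
  {4}  = ᶜ of {1,2,3,5,6}
  {1,3,4,6}  = {3,4} ∪ {1,3,6}
  {2,3,4,5}  = {3,4} ∪ {2,4,5}
  {1,2,4,5,6}  = {2,4,5} ∪ {1,2,5,6}
  (now 11)
Round 3 (3 new):
  {3}  = ᶜ of {1,2,4,5,6}
  {1,6}  = ᶜ of {2,3,4,5}
  {2,5}  = ᶜ of {1,3,4,6}
  (now 14)
Round 4: 2 new —
  {1,4,6}  = {1,6} ∪ {4}
  {2,3,5}  = {3} ∪ {2,5}
  (now 16)
After Round 5 the family is unchanged; done.

Hence σ(𝒜) has 16 members: { ∅, {3}, {4}, {1,6}, {2,5}, {3,4}, {1,3,6}, {1,4,6}, {2,3,5}, {2,4,5}, {1,2,5,6}, {1,3,4,6}, {2,3,4,5}, {1,2,3,5,6}, {1,2,4,5,6}, X }.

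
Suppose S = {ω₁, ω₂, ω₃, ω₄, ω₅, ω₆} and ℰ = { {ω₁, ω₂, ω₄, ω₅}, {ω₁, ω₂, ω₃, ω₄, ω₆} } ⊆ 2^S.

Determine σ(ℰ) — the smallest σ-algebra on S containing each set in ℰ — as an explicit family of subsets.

σ(ℰ) = { {}, {ω₅}, {ω₃, ω₆}, {ω₁, ω₂, ω₄}, {ω₃, ω₅, ω₆}, {ω₁, ω₂, ω₄, ω₅}, {ω₁, ω₂, ω₃, ω₄, ω₆}, S }

Trace:
Seed the family with ℰ together with ∅ and S: { {}, {ω₁, ω₂, ω₄, ω₅}, {ω₁, ω₂, ω₃, ω₄, ω₆}, S }.
Round 1: +2 →
  {ω₅}  = complement {ω₁, ω₂, ω₃, ω₄, ω₆}
  {ω₃, ω₆}  = complement {ω₁, ω₂, ω₄, ω₅}
Round 2. New:
  {ω₃, ω₅, ω₆}  = {ω₃, ω₆} ∪ {ω₅}
Round 3. New:
  {ω₁, ω₂, ω₄}  = complement {ω₃, ω₅, ω₆}
After Round 4 the family is unchanged; done.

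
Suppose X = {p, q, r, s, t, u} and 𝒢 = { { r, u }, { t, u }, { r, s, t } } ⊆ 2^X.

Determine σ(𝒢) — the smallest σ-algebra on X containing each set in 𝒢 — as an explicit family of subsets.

Start: 𝒢 ∪ {∅, X} = { {  }, { r, u }, { t, u }, { r, s, t }, X }.
Round 1 (5 new):
  { p, q, u }  = X∖{ r, s, t }
  { r, t, u }  = { t, u } ∪ { r, u }
  { p, q, r, s }  = X∖{ t, u }
  { p, q, s, t }  = X∖{ r, u }
  { r, s, t, u }  = { r, s, t } ∪ { t, u }
  — 10 sets.
Round 2: +8 →
  { p, q }  = X∖{ r, s, t, u }
  { p, q, s }  = X∖{ r, t, u }
  { p, q, r, u }  = { r, u } ∪ { p, q, u }
  { p, q, t, u }  = { t, u } ∪ { p, q, u }
  { p, q, r, s, t }  = { r, s, t } ∪ { p, q, s, t }
  { p, q, r, s, u }  = { r, u } ∪ { p, q, r, s }
  { p, q, r, t, u }  = { r, t, u } ∪ { p, q, u }
  { p, q, s, t, u }  = { t, u } ∪ { p, q, s, t }
  — 18 sets.
Round 3 adds 7:
  { r }  = X∖{ p, q, s, t, u }
  { s }  = X∖{ p, q, r, t, u }
  { t }  = X∖{ p, q, r, s, u }
  { u }  = X∖{ p, q, r, s, t }
  { r, s }  = X∖{ p, q, t, u }
  { s, t }  = X∖{ p, q, r, u }
  { p, q, s, u }  = { p, q, u } ∪ { p, q, s }
  — 25 sets.
Round 4. New:
  { r, t }  = X∖{ p, q, s, u }
  { s, u }  = { u } ∪ { s }
  { p, q, r }  = { p, q } ∪ { r }
  { p, q, t }  = { p, q } ∪ { t }
  { r, s, u }  = { r, s } ∪ { u }
  { s, t, u }  = { t, u } ∪ { s, t }
  — 31 sets.
Round 5 adds 1:
  { p, q, r, t }  = X∖{ s, u }
  — 32 sets.
Round 6: already closed under ᶜ and ∪.

Hence σ(𝒢) has 32 members: { {  }, { r }, { s }, { t }, { u }, { p, q }, { r, s }, { r, t }, { r, u }, { s, t }, { s, u }, { t, u }, { p, q, r }, { p, q, s }, { p, q, t }, { p, q, u }, { r, s, t }, { r, s, u }, { r, t, u }, { s, t, u }, { p, q, r, s }, { p, q, r, t }, { p, q, r, u }, { p, q, s, t }, { p, q, s, u }, { p, q, t, u }, { r, s, t, u }, { p, q, r, s, t }, { p, q, r, s, u }, { p, q, r, t, u }, { p, q, s, t, u }, X }.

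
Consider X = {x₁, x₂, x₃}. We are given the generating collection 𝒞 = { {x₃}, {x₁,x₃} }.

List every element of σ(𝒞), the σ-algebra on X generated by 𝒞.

Answer: σ(𝒞) = { ∅, {x₁}, {x₂}, {x₃}, {x₁,x₂}, {x₁,x₃}, {x₂,x₃}, X }

Trace:
Take S₀ = 𝒞 ∪ {∅, X} = { ∅, {x₃}, {x₁,x₃}, X }.
Step 1 adds 2:
  {x₂}  = complement {x₁,x₃}
  {x₁,x₂}  = complement {x₃}
  |family| = 6
Step 2 (1 new):
  {x₂,x₃}  = {x₃} ∪ {x₂}
  |family| = 7
Step 3 (1 new):
  {x₁}  = complement {x₂,x₃}
  |family| = 8
Step 4: stable.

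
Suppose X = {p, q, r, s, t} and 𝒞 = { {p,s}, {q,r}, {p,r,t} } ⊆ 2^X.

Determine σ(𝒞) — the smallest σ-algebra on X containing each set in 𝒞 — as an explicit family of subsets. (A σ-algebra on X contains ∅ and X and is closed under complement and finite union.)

Take S₀ = 𝒞 ∪ {∅, X} = { ∅, {p,s}, {q,r}, {p,r,t}, X }.
Round 1 (6 new):
  {q,s}  = ᶜ of {p,r,t}
  {p,s,t}  = ᶜ of {q,r}
  {q,r,t}  = ᶜ of {p,s}
  {p,q,r,s}  = {q,r} ∪ {p,s}
  {p,q,r,t}  = {q,r} ∪ {p,r,t}
  {p,r,s,t}  = {p,s} ∪ {p,r,t}
Round 2: +7 →
  {q}  = ᶜ of {p,r,s,t}
  {s}  = ᶜ of {p,q,r,t}
  {t}  = ᶜ of {p,q,r,s}
  {p,q,s}  = {p,s} ∪ {q,s}
  {q,r,s}  = {q,r} ∪ {q,s}
  {p,q,s,t}  = {p,s,t} ∪ {q,s}
  {q,r,s,t}  = {q,r,t} ∪ {q,s}
Round 3: +7 →
  {p}  = ᶜ of {q,r,s,t}
  {r}  = ᶜ of {p,q,s,t}
  {p,t}  = ᶜ of {q,r,s}
  {q,t}  = {q} ∪ {t}
  {r,t}  = ᶜ of {p,q,s}
  {s,t}  = {s} ∪ {t}
  {q,s,t}  = {q,s} ∪ {t}
Round 4: 7 new —
  {p,q}  = {q} ∪ {p}
  {p,r}  = ᶜ of {q,s,t}
  {r,s}  = {r} ∪ {s}
  {p,q,r}  = ᶜ of {s,t}
  {p,q,t}  = {q,t} ∪ {p,t}
  {p,r,s}  = ᶜ of {q,t}
  {r,s,t}  = {s,t} ∪ {r}
Round 5: no new sets; the family is a σ-algebra.

|σ(𝒞)| = 32.  σ(𝒞) = { ∅, {p}, {q}, {r}, {s}, {t}, {p,q}, {p,r}, {p,s}, {p,t}, {q,r}, {q,s}, {q,t}, {r,s}, {r,t}, {s,t}, {p,q,r}, {p,q,s}, {p,q,t}, {p,r,s}, {p,r,t}, {p,s,t}, {q,r,s}, {q,r,t}, {q,s,t}, {r,s,t}, {p,q,r,s}, {p,q,r,t}, {p,q,s,t}, {p,r,s,t}, {q,r,s,t}, X }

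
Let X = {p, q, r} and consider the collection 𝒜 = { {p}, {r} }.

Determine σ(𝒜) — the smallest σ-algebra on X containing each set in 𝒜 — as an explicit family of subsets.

Take S₀ = 𝒜 ∪ {∅, X} = { {}, {p}, {r}, X }.
Round 1. New:
  {p, q}  = {r}ᶜ
  {p, r}  = {r} ∪ {p}
  {q, r}  = {p}ᶜ
  (now 7)
Round 2. New:
  {q}  = {p, r}ᶜ
  (now 8)
Round 3: no new sets; the family is a σ-algebra.

Therefore σ(𝒜) = { {}, {p}, {q}, {r}, {p, q}, {p, r}, {q, r}, X } (|σ(𝒜)| = 8).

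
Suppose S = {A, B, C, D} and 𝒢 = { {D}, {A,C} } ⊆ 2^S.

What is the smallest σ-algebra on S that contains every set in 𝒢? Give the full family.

Seed the family with 𝒢 together with ∅ and S: { ∅, {D}, {A,C}, S }.
Step 1 adds 3:
  {B,D}  = complement {A,C}
  {A,B,C}  = complement {D}
  {A,C,D}  = {A,C} ∪ {D}
  |family| = 7
Step 2. New:
  {B}  = complement {A,C,D}
  |family| = 8
Step 3: stable.

Therefore σ(𝒢) = { ∅, {B}, {D}, {A,C}, {B,D}, {A,B,C}, {A,C,D}, S } (|σ(𝒢)| = 8).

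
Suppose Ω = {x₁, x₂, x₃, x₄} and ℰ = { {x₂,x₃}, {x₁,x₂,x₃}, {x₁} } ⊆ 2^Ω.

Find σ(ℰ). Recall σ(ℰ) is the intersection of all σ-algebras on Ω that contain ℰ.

Seed the family with ℰ together with ∅ and Ω: { ∅, {x₁}, {x₂,x₃}, {x₁,x₂,x₃}, Ω }.
Iteration 1. New:
  {x₄}  = ᶜ of {x₁,x₂,x₃}
  {x₁,x₄}  = ᶜ of {x₂,x₃}
  {x₂,x₃,x₄}  = ᶜ of {x₁}
  — 8 sets.
Iteration 2: closed — nothing new.

Therefore σ(ℰ) = { ∅, {x₁}, {x₄}, {x₁,x₄}, {x₂,x₃}, {x₁,x₂,x₃}, {x₂,x₃,x₄}, Ω } (|σ(ℰ)| = 8).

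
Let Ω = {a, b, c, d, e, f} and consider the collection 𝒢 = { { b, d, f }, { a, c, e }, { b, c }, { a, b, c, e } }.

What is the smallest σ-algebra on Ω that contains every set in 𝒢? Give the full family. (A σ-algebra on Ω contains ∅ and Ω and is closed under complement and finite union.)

Take S₀ = 𝒢 ∪ {∅, Ω} = { ∅, { b, c }, { a, c, e }, { b, d, f }, { a, b, c, e }, Ω }.
Step 1: +3 →
  { d, f }  = { a, b, c, e }ᶜ
  { a, d, e, f }  = { b, c }ᶜ
  { b, c, d, f }  = { b, d, f } ∪ { b, c }
  [9 total]
Step 2. New:
  { a, e }  = { b, c, d, f }ᶜ
  { a, b, d, e, f }  = { b, d, f } ∪ { a, d, e, f }
  { a, c, d, e, f }  = { a, c, e } ∪ { a, d, e, f }
  [12 total]
Step 3 (2 new):
  { b }  = { a, c, d, e, f }ᶜ
  { c }  = { a, b, d, e, f }ᶜ
  [14 total]
Step 4 adds 2:
  { a, b, e }  = { a, e } ∪ { b }
  { c, d, f }  = { c } ∪ { d, f }
  [16 total]
Step 5: already closed under ᶜ and ∪.

|σ(𝒢)| = 16.  σ(𝒢) = { ∅, { b }, { c }, { a, e }, { b, c }, { d, f }, { a, b, e }, { a, c, e }, { b, d, f }, { c, d, f }, { a, b, c, e }, { a, d, e, f }, { b, c, d, f }, { a, b, d, e, f }, { a, c, d, e, f }, Ω }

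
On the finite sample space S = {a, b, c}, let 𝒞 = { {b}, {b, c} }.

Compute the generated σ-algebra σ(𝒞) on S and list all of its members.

Take S₀ = 𝒞 ∪ {∅, S} = { {}, {b}, {b, c}, S }.
Step 1: +2 →
  {a}  = S∖{b, c}
  {a, c}  = S∖{b}
Step 2 adds 1:
  {a, b}  = {b} ∪ {a}
Step 3 (1 new):
  {c}  = S∖{a, b}
Step 4: stable.

|σ(𝒞)| = 8.  σ(𝒞) = { {}, {a}, {b}, {c}, {a, b}, {a, c}, {b, c}, S }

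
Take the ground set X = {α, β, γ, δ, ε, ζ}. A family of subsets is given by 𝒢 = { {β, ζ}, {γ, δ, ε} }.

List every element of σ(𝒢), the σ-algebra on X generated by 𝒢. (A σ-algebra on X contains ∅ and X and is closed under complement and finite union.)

Answer: σ(𝒢) = { {}, {α}, {β, ζ}, {α, β, ζ}, {γ, δ, ε}, {α, γ, δ, ε}, {β, γ, δ, ε, ζ}, X }

Trace:
Initial family (4 sets): { {}, {β, ζ}, {γ, δ, ε}, X }.
Pass 1 adds 3:
  {α, β, ζ}  = X∖{γ, δ, ε}
  {α, γ, δ, ε}  = X∖{β, ζ}
  {β, γ, δ, ε, ζ}  = {β, ζ} ∪ {γ, δ, ε}
  [7 total]
Pass 2: +1 →
  {α}  = X∖{β, γ, δ, ε, ζ}
  [8 total]
Pass 3: closed — nothing new.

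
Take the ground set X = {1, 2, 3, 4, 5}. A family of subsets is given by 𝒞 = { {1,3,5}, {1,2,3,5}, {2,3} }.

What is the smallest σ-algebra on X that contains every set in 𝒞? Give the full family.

Answer: σ(𝒞) = { ∅, {2}, {3}, {4}, {1,5}, {2,3}, {2,4}, {3,4}, {1,2,5}, {1,3,5}, {1,4,5}, {2,3,4}, {1,2,3,5}, {1,2,4,5}, {1,3,4,5}, X }

Derivation:
Begin from { ∅, {2,3}, {1,3,5}, {1,2,3,5}, X } (that is, 𝒞 plus ∅ and X).
Pass 1 (3 new):
  {4}  = X∖{1,2,3,5}
  {2,4}  = X∖{1,3,5}
  {1,4,5}  = X∖{2,3}
  |family| = 8
Pass 2 adds 3:
  {2,3,4}  = {4} ∪ {2,3}
  {1,2,4,5}  = {1,4,5} ∪ {2,4}
  {1,3,4,5}  = {1,4,5} ∪ {1,3,5}
  |family| = 11
Pass 3 adds 3:
  {2}  = X∖{1,3,4,5}
  {3}  = X∖{1,2,4,5}
  {1,5}  = X∖{2,3,4}
  |family| = 14
Pass 4: 2 new —
  {3,4}  = {3} ∪ {4}
  {1,2,5}  = {1,5} ∪ {2}
  |family| = 16
Pass 5: already closed under ᶜ and ∪.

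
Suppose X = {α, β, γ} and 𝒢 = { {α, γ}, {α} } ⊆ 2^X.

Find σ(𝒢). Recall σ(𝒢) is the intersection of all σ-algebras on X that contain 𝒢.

|σ(𝒢)| = 8.  σ(𝒢) = { ∅, {α}, {β}, {γ}, {α, β}, {α, γ}, {β, γ}, X }

Working:
Initial family (4 sets): { ∅, {α}, {α, γ}, X }.
Pass 1 adds 2:
  {β}  = {α, γ}ᶜ
  {β, γ}  = {α}ᶜ
  [6 total]
Pass 2: +1 →
  {α, β}  = {β} ∪ {α}
  [7 total]
Pass 3: +1 →
  {γ}  = {α, β}ᶜ
  [8 total]
After Pass 4 the family is unchanged; done.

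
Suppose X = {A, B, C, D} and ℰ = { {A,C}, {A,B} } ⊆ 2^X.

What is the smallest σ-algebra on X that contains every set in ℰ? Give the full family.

Take S₀ = ℰ ∪ {∅, X} = { {}, {A,B}, {A,C}, X }.
Step 1 adds 3:
  {B,D}  = ᶜ of {A,C}
  {C,D}  = ᶜ of {A,B}
  {A,B,C}  = {A,B} ∪ {A,C}
  — 7 sets.
Step 2: 4 new —
  {D}  = ᶜ of {A,B,C}
  {A,B,D}  = {A,B} ∪ {B,D}
  {A,C,D}  = {C,D} ∪ {A,C}
  {B,C,D}  = {C,D} ∪ {B,D}
  — 11 sets.
Step 3 adds 3:
  {A}  = ᶜ of {B,C,D}
  {B}  = ᶜ of {A,C,D}
  {C}  = ᶜ of {A,B,D}
  — 14 sets.
Step 4. New:
  {A,D}  = {D} ∪ {A}
  {B,C}  = {C} ∪ {B}
  — 16 sets.
Step 5 adds nothing — fixpoint reached.

Hence σ(ℰ) has 16 members: { {}, {A}, {B}, {C}, {D}, {A,B}, {A,C}, {A,D}, {B,C}, {B,D}, {C,D}, {A,B,C}, {A,B,D}, {A,C,D}, {B,C,D}, X }.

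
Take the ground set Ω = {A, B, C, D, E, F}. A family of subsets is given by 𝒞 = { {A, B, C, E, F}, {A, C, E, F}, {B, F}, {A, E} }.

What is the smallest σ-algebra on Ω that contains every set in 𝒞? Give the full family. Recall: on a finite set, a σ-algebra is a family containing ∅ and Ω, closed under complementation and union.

σ(𝒞) = { {}, {B}, {C}, {D}, {F}, {A, E}, {B, C}, {B, D}, {B, F}, {C, D}, {C, F}, {D, F}, {A, B, E}, {A, C, E}, {A, D, E}, {A, E, F}, {B, C, D}, {B, C, F}, {B, D, F}, {C, D, F}, {A, B, C, E}, {A, B, D, E}, {A, B, E, F}, {A, C, D, E}, {A, C, E, F}, {A, D, E, F}, {B, C, D, F}, {A, B, C, D, E}, {A, B, C, E, F}, {A, B, D, E, F}, {A, C, D, E, F}, Ω }

Check:
Initial family (6 sets): { {}, {A, E}, {B, F}, {A, C, E, F}, {A, B, C, E, F}, Ω }.
Pass 1: +5 →
  {D}  = {A, B, C, E, F}ᶜ
  {B, D}  = {A, C, E, F}ᶜ
  {A, B, E, F}  = {A, E} ∪ {B, F}
  {A, C, D, E}  = {B, F}ᶜ
  {B, C, D, F}  = {A, E}ᶜ
Pass 2: 7 new —
  {C, D}  = {A, B, E, F}ᶜ
  {A, D, E}  = {A, E} ∪ {D}
  {B, D, F}  = {B, F} ∪ {D}
  {A, B, D, E}  = {A, E} ∪ {B, D}
  {A, B, C, D, E}  = {A, C, D, E} ∪ {B, D}
  {A, B, D, E, F}  = {D} ∪ {A, B, E, F}
  {A, C, D, E, F}  = {A, C, E, F} ∪ {A, C, D, E}
Pass 3: +7 →
  {B}  = {A, C, D, E, F}ᶜ
  {C}  = {A, B, D, E, F}ᶜ
  {F}  = {A, B, C, D, E}ᶜ
  {C, F}  = {A, B, D, E}ᶜ
  {A, C, E}  = {B, D, F}ᶜ
  {B, C, D}  = {C, D} ∪ {B, D}
  {B, C, F}  = {A, D, E}ᶜ
Pass 4: 7 new —
  {B, C}  = {B} ∪ {C}
  {D, F}  = {F} ∪ {D}
  {A, B, E}  = {B} ∪ {A, E}
  {A, E, F}  = {B, C, D}ᶜ
  {C, D, F}  = {C, D} ∪ {F}
  {A, B, C, E}  = {A, C, E} ∪ {B}
  {A, D, E, F}  = {A, D, E} ∪ {F}
After Pass 5 the family is unchanged; done.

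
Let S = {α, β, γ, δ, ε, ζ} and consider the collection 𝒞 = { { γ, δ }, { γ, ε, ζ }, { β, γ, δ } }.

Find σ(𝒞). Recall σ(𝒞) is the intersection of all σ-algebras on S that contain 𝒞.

Begin from { {  }, { γ, δ }, { β, γ, δ }, { γ, ε, ζ }, S } (that is, 𝒞 plus ∅ and S).
Round 1: 5 new —
  { α, β, δ }  = { γ, ε, ζ }ᶜ
  { α, ε, ζ }  = { β, γ, δ }ᶜ
  { α, β, ε, ζ }  = { γ, δ }ᶜ
  { γ, δ, ε, ζ }  = { γ, δ } ∪ { γ, ε, ζ }
  { β, γ, δ, ε, ζ }  = { β, γ, δ } ∪ { γ, ε, ζ }
Round 2 (7 new):
  { α }  = { β, γ, δ, ε, ζ }ᶜ
  { α, β }  = { γ, δ, ε, ζ }ᶜ
  { α, β, γ, δ }  = { γ, δ } ∪ { α, β, δ }
  { α, γ, ε, ζ }  = { α, ε, ζ } ∪ { γ, ε, ζ }
  { α, β, γ, ε, ζ }  = { γ, ε, ζ } ∪ { α, β, ε, ζ }
  { α, β, δ, ε, ζ }  = { α, β, δ } ∪ { α, ε, ζ }
  { α, γ, δ, ε, ζ }  = { γ, δ } ∪ { α, ε, ζ }
Round 3: 6 new —
  { β }  = { α, γ, δ, ε, ζ }ᶜ
  { γ }  = { α, β, δ, ε, ζ }ᶜ
  { δ }  = { α, β, γ, ε, ζ }ᶜ
  { β, δ }  = { α, γ, ε, ζ }ᶜ
  { ε, ζ }  = { α, β, γ, δ }ᶜ
  { α, γ, δ }  = { γ, δ } ∪ { α }
Round 4: 9 new —
  { α, γ }  = { α } ∪ { γ }
  { α, δ }  = { α } ∪ { δ }
  { β, γ }  = { β } ∪ { γ }
  { α, β, γ }  = { α, β } ∪ { γ }
  { β, ε, ζ }  = { α, γ, δ }ᶜ
  { δ, ε, ζ }  = { ε, ζ } ∪ { δ }
  { α, δ, ε, ζ }  = { α, ε, ζ } ∪ { δ }
  { β, γ, ε, ζ }  = { β } ∪ { γ, ε, ζ }
  { β, δ, ε, ζ }  = { ε, ζ } ∪ { β, δ }
After Round 5 the family is unchanged; done.

Hence σ(𝒞) has 32 members: { {  }, { α }, { β }, { γ }, { δ }, { α, β }, { α, γ }, { α, δ }, { β, γ }, { β, δ }, { γ, δ }, { ε, ζ }, { α, β, γ }, { α, β, δ }, { α, γ, δ }, { α, ε, ζ }, { β, γ, δ }, { β, ε, ζ }, { γ, ε, ζ }, { δ, ε, ζ }, { α, β, γ, δ }, { α, β, ε, ζ }, { α, γ, ε, ζ }, { α, δ, ε, ζ }, { β, γ, ε, ζ }, { β, δ, ε, ζ }, { γ, δ, ε, ζ }, { α, β, γ, ε, ζ }, { α, β, δ, ε, ζ }, { α, γ, δ, ε, ζ }, { β, γ, δ, ε, ζ }, S }.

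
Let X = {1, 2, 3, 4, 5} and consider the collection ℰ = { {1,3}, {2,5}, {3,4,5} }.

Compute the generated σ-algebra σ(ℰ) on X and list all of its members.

Seed the family with ℰ together with ∅ and X: { {}, {1,3}, {2,5}, {3,4,5}, X }.
Step 1 (6 new):
  {1,2}  = complement {3,4,5}
  {1,3,4}  = complement {2,5}
  {2,4,5}  = complement {1,3}
  {1,2,3,5}  = {2,5} ∪ {1,3}
  {1,3,4,5}  = {3,4,5} ∪ {1,3}
  {2,3,4,5}  = {2,5} ∪ {3,4,5}
  [11 total]
Step 2. New:
  {1}  = complement {2,3,4,5}
  {2}  = complement {1,3,4,5}
  {4}  = complement {1,2,3,5}
  {1,2,3}  = {1,2} ∪ {1,3}
  {1,2,5}  = {2,5} ∪ {1,2}
  {1,2,3,4}  = {1,2} ∪ {1,3,4}
  {1,2,4,5}  = {1,2} ∪ {2,4,5}
  [18 total]
Step 3. New:
  {3}  = complement {1,2,4,5}
  {5}  = complement {1,2,3,4}
  {1,4}  = {4} ∪ {1}
  {2,4}  = {4} ∪ {2}
  {3,4}  = complement {1,2,5}
  {4,5}  = complement {1,2,3}
  {1,2,4}  = {1,2} ∪ {4}
  [25 total]
Step 4: 7 new —
  {1,5}  = {5} ∪ {1}
  {2,3}  = {2} ∪ {3}
  {3,5}  = complement {1,2,4}
  {1,3,5}  = complement {2,4}
  {1,4,5}  = {5} ∪ {1,4}
  {2,3,4}  = {3,4} ∪ {2}
  {2,3,5}  = complement {1,4}
  [32 total]
Step 5 adds nothing — fixpoint reached.

σ(ℰ) = { {}, {1}, {2}, {3}, {4}, {5}, {1,2}, {1,3}, {1,4}, {1,5}, {2,3}, {2,4}, {2,5}, {3,4}, {3,5}, {4,5}, {1,2,3}, {1,2,4}, {1,2,5}, {1,3,4}, {1,3,5}, {1,4,5}, {2,3,4}, {2,3,5}, {2,4,5}, {3,4,5}, {1,2,3,4}, {1,2,3,5}, {1,2,4,5}, {1,3,4,5}, {2,3,4,5}, X }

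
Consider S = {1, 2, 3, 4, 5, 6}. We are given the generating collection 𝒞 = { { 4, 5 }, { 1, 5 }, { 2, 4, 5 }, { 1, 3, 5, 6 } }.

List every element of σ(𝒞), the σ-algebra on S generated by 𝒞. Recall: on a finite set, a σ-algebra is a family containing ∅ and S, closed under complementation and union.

Seed the family with 𝒞 together with ∅ and S: { {}, { 1, 5 }, { 4, 5 }, { 2, 4, 5 }, { 1, 3, 5, 6 }, S }.
Round 1. New:
  { 2, 4 }  = S∖{ 1, 3, 5, 6 }
  { 1, 3, 6 }  = S∖{ 2, 4, 5 }
  { 1, 4, 5 }  = { 4, 5 } ∪ { 1, 5 }
  { 1, 2, 3, 6 }  = S∖{ 4, 5 }
  { 1, 2, 4, 5 }  = { 1, 5 } ∪ { 2, 4, 5 }
  { 2, 3, 4, 6 }  = S∖{ 1, 5 }
  { 1, 3, 4, 5, 6 }  = { 4, 5 } ∪ { 1, 3, 5, 6 }
  [13 total]
Round 2. New:
  { 2 }  = S∖{ 1, 3, 4, 5, 6 }
  { 3, 6 }  = S∖{ 1, 2, 4, 5 }
  { 2, 3, 6 }  = S∖{ 1, 4, 5 }
  { 1, 2, 3, 4, 6 }  = { 1, 3, 6 } ∪ { 2, 3, 4, 6 }
  { 1, 2, 3, 5, 6 }  = { 1, 3, 5, 6 } ∪ { 1, 2, 3, 6 }
  { 2, 3, 4, 5, 6 }  = { 4, 5 } ∪ { 2, 3, 4, 6 }
  [19 total]
Round 3 adds 5:
  { 1 }  = S∖{ 2, 3, 4, 5, 6 }
  { 4 }  = S∖{ 1, 2, 3, 5, 6 }
  { 5 }  = S∖{ 1, 2, 3, 4, 6 }
  { 1, 2, 5 }  = { 2 } ∪ { 1, 5 }
  { 3, 4, 5, 6 }  = { 4, 5 } ∪ { 3, 6 }
  [24 total]
Round 4: 8 new —
  { 1, 2 }  = S∖{ 3, 4, 5, 6 }
  { 1, 4 }  = { 1 } ∪ { 4 }
  { 2, 5 }  = { 2 } ∪ { 5 }
  { 1, 2, 4 }  = { 1 } ∪ { 2, 4 }
  { 3, 4, 6 }  = S∖{ 1, 2, 5 }
  { 3, 5, 6 }  = { 5 } ∪ { 3, 6 }
  { 1, 3, 4, 6 }  = { 1, 3, 6 } ∪ { 4 }
  { 2, 3, 5, 6 }  = { 2, 3, 6 } ∪ { 5 }
  [32 total]
Round 5: stable.

Therefore σ(𝒞) = { {}, { 1 }, { 2 }, { 4 }, { 5 }, { 1, 2 }, { 1, 4 }, { 1, 5 }, { 2, 4 }, { 2, 5 }, { 3, 6 }, { 4, 5 }, { 1, 2, 4 }, { 1, 2, 5 }, { 1, 3, 6 }, { 1, 4, 5 }, { 2, 3, 6 }, { 2, 4, 5 }, { 3, 4, 6 }, { 3, 5, 6 }, { 1, 2, 3, 6 }, { 1, 2, 4, 5 }, { 1, 3, 4, 6 }, { 1, 3, 5, 6 }, { 2, 3, 4, 6 }, { 2, 3, 5, 6 }, { 3, 4, 5, 6 }, { 1, 2, 3, 4, 6 }, { 1, 2, 3, 5, 6 }, { 1, 3, 4, 5, 6 }, { 2, 3, 4, 5, 6 }, S } (|σ(𝒞)| = 32).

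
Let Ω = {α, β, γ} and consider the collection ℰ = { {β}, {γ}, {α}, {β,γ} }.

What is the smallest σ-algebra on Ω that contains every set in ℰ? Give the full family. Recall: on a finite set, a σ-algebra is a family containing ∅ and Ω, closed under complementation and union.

Initial family (6 sets): { {}, {α}, {β}, {γ}, {β,γ}, Ω }.
Step 1 adds 2:
  {α,β}  = Ω∖{γ}
  {α,γ}  = Ω∖{β}
  — 8 sets.
Step 2: closed — nothing new.

Therefore σ(ℰ) = { {}, {α}, {β}, {γ}, {α,β}, {α,γ}, {β,γ}, Ω } (|σ(ℰ)| = 8).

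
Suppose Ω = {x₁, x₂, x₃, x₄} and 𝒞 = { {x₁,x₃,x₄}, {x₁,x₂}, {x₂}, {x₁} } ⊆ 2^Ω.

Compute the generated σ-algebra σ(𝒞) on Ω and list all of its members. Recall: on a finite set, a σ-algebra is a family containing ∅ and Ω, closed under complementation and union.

Take S₀ = 𝒞 ∪ {∅, Ω} = { ∅, {x₁}, {x₂}, {x₁,x₂}, {x₁,x₃,x₄}, Ω }.
Step 1. New:
  {x₃,x₄}  = Ω∖{x₁,x₂}
  {x₂,x₃,x₄}  = Ω∖{x₁}
Step 2: stable.

|σ(𝒞)| = 8.  σ(𝒞) = { ∅, {x₁}, {x₂}, {x₁,x₂}, {x₃,x₄}, {x₁,x₃,x₄}, {x₂,x₃,x₄}, Ω }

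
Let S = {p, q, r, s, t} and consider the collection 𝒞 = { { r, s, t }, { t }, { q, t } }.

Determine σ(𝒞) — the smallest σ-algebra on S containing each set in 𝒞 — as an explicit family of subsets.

|σ(𝒞)| = 16.  σ(𝒞) = { {}, { p }, { q }, { t }, { p, q }, { p, t }, { q, t }, { r, s }, { p, q, t }, { p, r, s }, { q, r, s }, { r, s, t }, { p, q, r, s }, { p, r, s, t }, { q, r, s, t }, S }

Derivation:
Begin from { {}, { t }, { q, t }, { r, s, t }, S } (that is, 𝒞 plus ∅ and S).
Pass 1: 4 new —
  { p, q }  = { r, s, t }ᶜ
  { p, r, s }  = { q, t }ᶜ
  { p, q, r, s }  = { t }ᶜ
  { q, r, s, t }  = { q, t } ∪ { r, s, t }
Pass 2 (3 new):
  { p }  = { q, r, s, t }ᶜ
  { p, q, t }  = { q, t } ∪ { p, q }
  { p, r, s, t }  = { r, s, t } ∪ { p, r, s }
Pass 3 adds 3:
  { q }  = { p, r, s, t }ᶜ
  { p, t }  = { t } ∪ { p }
  { r, s }  = { p, q, t }ᶜ
Pass 4: 1 new —
  { q, r, s }  = { p, t }ᶜ
Pass 5 adds nothing — fixpoint reached.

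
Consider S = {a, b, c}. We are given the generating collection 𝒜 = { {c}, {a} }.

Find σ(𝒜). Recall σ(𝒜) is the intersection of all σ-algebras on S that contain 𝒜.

Answer: σ(𝒜) = { ∅, {a}, {b}, {c}, {a, b}, {a, c}, {b, c}, S }

Check:
Seed the family with 𝒜 together with ∅ and S: { ∅, {a}, {c}, S }.
Pass 1: 3 new —
  {a, b}  = S∖{c}
  {a, c}  = {c} ∪ {a}
  {b, c}  = S∖{a}
Pass 2: 1 new —
  {b}  = S∖{a, c}
Pass 3: no new sets; the family is a σ-algebra.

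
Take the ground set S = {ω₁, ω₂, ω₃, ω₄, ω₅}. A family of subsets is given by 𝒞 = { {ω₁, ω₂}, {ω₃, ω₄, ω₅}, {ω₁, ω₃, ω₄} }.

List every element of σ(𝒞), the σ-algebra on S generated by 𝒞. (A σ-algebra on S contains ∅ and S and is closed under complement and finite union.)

σ(𝒞) (16 sets): { {}, {ω₁}, {ω₂}, {ω₅}, {ω₁, ω₂}, {ω₁, ω₅}, {ω₂, ω₅}, {ω₃, ω₄}, {ω₁, ω₂, ω₅}, {ω₁, ω₃, ω₄}, {ω₂, ω₃, ω₄}, {ω₃, ω₄, ω₅}, {ω₁, ω₂, ω₃, ω₄}, {ω₁, ω₃, ω₄, ω₅}, {ω₂, ω₃, ω₄, ω₅}, S }

Derivation:
Initial family (5 sets): { {}, {ω₁, ω₂}, {ω₁, ω₃, ω₄}, {ω₃, ω₄, ω₅}, S }.
Iteration 1. New:
  {ω₂, ω₅}  = S∖{ω₁, ω₃, ω₄}
  {ω₁, ω₂, ω₃, ω₄}  = {ω₁, ω₃, ω₄} ∪ {ω₁, ω₂}
  {ω₁, ω₃, ω₄, ω₅}  = {ω₃, ω₄, ω₅} ∪ {ω₁, ω₃, ω₄}
  [8 total]
Iteration 2: +4 →
  {ω₂}  = S∖{ω₁, ω₃, ω₄, ω₅}
  {ω₅}  = S∖{ω₁, ω₂, ω₃, ω₄}
  {ω₁, ω₂, ω₅}  = {ω₂, ω₅} ∪ {ω₁, ω₂}
  {ω₂, ω₃, ω₄, ω₅}  = {ω₂, ω₅} ∪ {ω₃, ω₄, ω₅}
  [12 total]
Iteration 3: +2 →
  {ω₁}  = S∖{ω₂, ω₃, ω₄, ω₅}
  {ω₃, ω₄}  = S∖{ω₁, ω₂, ω₅}
  [14 total]
Iteration 4 (2 new):
  {ω₁, ω₅}  = {ω₅} ∪ {ω₁}
  {ω₂, ω₃, ω₄}  = {ω₃, ω₄} ∪ {ω₂}
  [16 total]
Iteration 5 adds nothing — fixpoint reached.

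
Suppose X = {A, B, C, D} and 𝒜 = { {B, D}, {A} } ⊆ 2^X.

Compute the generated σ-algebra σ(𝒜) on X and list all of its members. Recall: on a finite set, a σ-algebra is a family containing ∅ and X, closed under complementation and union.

|σ(𝒜)| = 8.  σ(𝒜) = { ∅, {A}, {C}, {A, C}, {B, D}, {A, B, D}, {B, C, D}, X }

Working:
Initial family (4 sets): { ∅, {A}, {B, D}, X }.
Step 1. New:
  {A, C}  = ᶜ of {B, D}
  {A, B, D}  = {B, D} ∪ {A}
  {B, C, D}  = ᶜ of {A}
Step 2 adds 1:
  {C}  = ᶜ of {A, B, D}
After Step 3 the family is unchanged; done.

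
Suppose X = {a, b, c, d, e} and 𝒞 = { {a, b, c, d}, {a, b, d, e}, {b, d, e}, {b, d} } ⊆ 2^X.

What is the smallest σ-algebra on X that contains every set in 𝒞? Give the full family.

|σ(𝒞)| = 16.  σ(𝒞) = { {}, {a}, {c}, {e}, {a, c}, {a, e}, {b, d}, {c, e}, {a, b, d}, {a, c, e}, {b, c, d}, {b, d, e}, {a, b, c, d}, {a, b, d, e}, {b, c, d, e}, X }

Trace:
Start: 𝒞 ∪ {∅, X} = { {}, {b, d}, {b, d, e}, {a, b, c, d}, {a, b, d, e}, X }.
Pass 1 adds 4:
  {c}  = {a, b, d, e}ᶜ
  {e}  = {a, b, c, d}ᶜ
  {a, c}  = {b, d, e}ᶜ
  {a, c, e}  = {b, d}ᶜ
  |family| = 10
Pass 2: +3 →
  {c, e}  = {e} ∪ {c}
  {b, c, d}  = {c} ∪ {b, d}
  {b, c, d, e}  = {c} ∪ {b, d, e}
  |family| = 13
Pass 3: +3 →
  {a}  = {b, c, d, e}ᶜ
  {a, e}  = {b, c, d}ᶜ
  {a, b, d}  = {c, e}ᶜ
  |family| = 16
Pass 4: closed — nothing new.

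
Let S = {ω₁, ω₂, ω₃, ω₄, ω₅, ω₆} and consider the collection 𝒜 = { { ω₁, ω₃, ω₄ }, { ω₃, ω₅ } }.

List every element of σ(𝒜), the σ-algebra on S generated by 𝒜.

σ(𝒜) = { {  }, { ω₃ }, { ω₅ }, { ω₁, ω₄ }, { ω₂, ω₆ }, { ω₃, ω₅ }, { ω₁, ω₃, ω₄ }, { ω₁, ω₄, ω₅ }, { ω₂, ω₃, ω₆ }, { ω₂, ω₅, ω₆ }, { ω₁, ω₂, ω₄, ω₆ }, { ω₁, ω₃, ω₄, ω₅ }, { ω₂, ω₃, ω₅, ω₆ }, { ω₁, ω₂, ω₃, ω₄, ω₆ }, { ω₁, ω₂, ω₄, ω₅, ω₆ }, S }

Check:
Seed the family with 𝒜 together with ∅ and S: { {  }, { ω₃, ω₅ }, { ω₁, ω₃, ω₄ }, S }.
Pass 1: +3 →
  { ω₂, ω₅, ω₆ }  = complement { ω₁, ω₃, ω₄ }
  { ω₁, ω₂, ω₄, ω₆ }  = complement { ω₃, ω₅ }
  { ω₁, ω₃, ω₄, ω₅ }  = { ω₃, ω₅ } ∪ { ω₁, ω₃, ω₄ }
  [7 total]
Pass 2 (4 new):
  { ω₂, ω₆ }  = complement { ω₁, ω₃, ω₄, ω₅ }
  { ω₂, ω₃, ω₅, ω₆ }  = { ω₃, ω₅ } ∪ { ω₂, ω₅, ω₆ }
  { ω₁, ω₂, ω₃, ω₄, ω₆ }  = { ω₁, ω₃, ω₄ } ∪ { ω₁, ω₂, ω₄, ω₆ }
  { ω₁, ω₂, ω₄, ω₅, ω₆ }  = { ω₁, ω₂, ω₄, ω₆ } ∪ { ω₂, ω₅, ω₆ }
  [11 total]
Pass 3. New:
  { ω₃ }  = complement { ω₁, ω₂, ω₄, ω₅, ω₆ }
  { ω₅ }  = complement { ω₁, ω₂, ω₃, ω₄, ω₆ }
  { ω₁, ω₄ }  = complement { ω₂, ω₃, ω₅, ω₆ }
  [14 total]
Pass 4 adds 2:
  { ω₁, ω₄, ω₅ }  = { ω₁, ω₄ } ∪ { ω₅ }
  { ω₂, ω₃, ω₆ }  = { ω₃ } ∪ { ω₂, ω₆ }
  [16 total]
Pass 5: no new sets; the family is a σ-algebra.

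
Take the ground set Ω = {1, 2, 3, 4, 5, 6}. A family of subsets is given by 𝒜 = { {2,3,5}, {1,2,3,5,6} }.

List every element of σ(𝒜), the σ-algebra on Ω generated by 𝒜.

σ(𝒜) (8 sets): { {}, {4}, {1,6}, {1,4,6}, {2,3,5}, {2,3,4,5}, {1,2,3,5,6}, Ω }

Check:
Begin from { {}, {2,3,5}, {1,2,3,5,6}, Ω } (that is, 𝒜 plus ∅ and Ω).
Pass 1: +2 →
  {4}  = {1,2,3,5,6}ᶜ
  {1,4,6}  = {2,3,5}ᶜ
Pass 2 adds 1:
  {2,3,4,5}  = {2,3,5} ∪ {4}
Pass 3: +1 →
  {1,6}  = {2,3,4,5}ᶜ
Pass 4 adds nothing — fixpoint reached.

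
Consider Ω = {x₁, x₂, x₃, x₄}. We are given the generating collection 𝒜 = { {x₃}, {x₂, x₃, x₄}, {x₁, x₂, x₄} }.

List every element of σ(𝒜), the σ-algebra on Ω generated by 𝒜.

σ(𝒜) = { {}, {x₁}, {x₃}, {x₁, x₃}, {x₂, x₄}, {x₁, x₂, x₄}, {x₂, x₃, x₄}, Ω }

Trace:
Begin from { {}, {x₃}, {x₁, x₂, x₄}, {x₂, x₃, x₄}, Ω } (that is, 𝒜 plus ∅ and Ω).
Round 1 adds 1:
  {x₁}  = complement {x₂, x₃, x₄}
  — 6 sets.
Round 2 adds 1:
  {x₁, x₃}  = {x₃} ∪ {x₁}
  — 7 sets.
Round 3 (1 new):
  {x₂, x₄}  = complement {x₁, x₃}
  — 8 sets.
After Round 4 the family is unchanged; done.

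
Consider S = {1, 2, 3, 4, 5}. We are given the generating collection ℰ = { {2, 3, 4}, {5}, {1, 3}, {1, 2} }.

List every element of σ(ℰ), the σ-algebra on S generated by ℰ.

Answer: σ(ℰ) = { {}, {1}, {2}, {3}, {4}, {5}, {1, 2}, {1, 3}, {1, 4}, {1, 5}, {2, 3}, {2, 4}, {2, 5}, {3, 4}, {3, 5}, {4, 5}, {1, 2, 3}, {1, 2, 4}, {1, 2, 5}, {1, 3, 4}, {1, 3, 5}, {1, 4, 5}, {2, 3, 4}, {2, 3, 5}, {2, 4, 5}, {3, 4, 5}, {1, 2, 3, 4}, {1, 2, 3, 5}, {1, 2, 4, 5}, {1, 3, 4, 5}, {2, 3, 4, 5}, S }

Derivation:
Seed the family with ℰ together with ∅ and S: { {}, {5}, {1, 2}, {1, 3}, {2, 3, 4}, S }.
Round 1: 8 new —
  {1, 5}  = ᶜ of {2, 3, 4}
  {1, 2, 3}  = {1, 2} ∪ {1, 3}
  {1, 2, 5}  = {1, 2} ∪ {5}
  {1, 3, 5}  = {1, 3} ∪ {5}
  {2, 4, 5}  = ᶜ of {1, 3}
  {3, 4, 5}  = ᶜ of {1, 2}
  {1, 2, 3, 4}  = ᶜ of {5}
  {2, 3, 4, 5}  = {2, 3, 4} ∪ {5}
  — 14 sets.
Round 2: +7 →
  {1}  = ᶜ of {2, 3, 4, 5}
  {2, 4}  = ᶜ of {1, 3, 5}
  {3, 4}  = ᶜ of {1, 2, 5}
  {4, 5}  = ᶜ of {1, 2, 3}
  {1, 2, 3, 5}  = {1, 2, 3} ∪ {1, 3, 5}
  {1, 2, 4, 5}  = {1, 2} ∪ {2, 4, 5}
  {1, 3, 4, 5}  = {3, 4, 5} ∪ {1, 3, 5}
  — 21 sets.
Round 3 (6 new):
  {2}  = ᶜ of {1, 3, 4, 5}
  {3}  = ᶜ of {1, 2, 4, 5}
  {4}  = ᶜ of {1, 2, 3, 5}
  {1, 2, 4}  = {2, 4} ∪ {1, 2}
  {1, 3, 4}  = {3, 4} ∪ {1, 3}
  {1, 4, 5}  = {4, 5} ∪ {1, 5}
  — 27 sets.
Round 4 adds 4:
  {1, 4}  = {4} ∪ {1}
  {2, 3}  = ᶜ of {1, 4, 5}
  {2, 5}  = ᶜ of {1, 3, 4}
  {3, 5}  = ᶜ of {1, 2, 4}
  — 31 sets.
Round 5: 1 new —
  {2, 3, 5}  = ᶜ of {1, 4}
  — 32 sets.
Round 6: no new sets; the family is a σ-algebra.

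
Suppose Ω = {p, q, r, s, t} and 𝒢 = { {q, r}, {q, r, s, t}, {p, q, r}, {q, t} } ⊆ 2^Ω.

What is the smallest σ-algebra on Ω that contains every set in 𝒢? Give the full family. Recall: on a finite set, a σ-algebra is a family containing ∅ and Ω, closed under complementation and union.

σ(𝒢) = { ∅, {p}, {q}, {r}, {s}, {t}, {p, q}, {p, r}, {p, s}, {p, t}, {q, r}, {q, s}, {q, t}, {r, s}, {r, t}, {s, t}, {p, q, r}, {p, q, s}, {p, q, t}, {p, r, s}, {p, r, t}, {p, s, t}, {q, r, s}, {q, r, t}, {q, s, t}, {r, s, t}, {p, q, r, s}, {p, q, r, t}, {p, q, s, t}, {p, r, s, t}, {q, r, s, t}, Ω }

Derivation:
Seed the family with 𝒢 together with ∅ and Ω: { ∅, {q, r}, {q, t}, {p, q, r}, {q, r, s, t}, Ω }.
Pass 1: +6 →
  {p}  = Ω∖{q, r, s, t}
  {s, t}  = Ω∖{p, q, r}
  {p, r, s}  = Ω∖{q, t}
  {p, s, t}  = Ω∖{q, r}
  {q, r, t}  = {q, t} ∪ {q, r}
  {p, q, r, t}  = {q, t} ∪ {p, q, r}
Pass 2 (7 new):
  {s}  = Ω∖{p, q, r, t}
  {p, s}  = Ω∖{q, r, t}
  {p, q, t}  = {q, t} ∪ {p}
  {q, s, t}  = {q, t} ∪ {s, t}
  {p, q, r, s}  = {p, q, r} ∪ {p, r, s}
  {p, q, s, t}  = {p, s, t} ∪ {q, t}
  {p, r, s, t}  = {p, s, t} ∪ {p, r, s}
Pass 3: +6 →
  {q}  = Ω∖{p, r, s, t}
  {r}  = Ω∖{p, q, s, t}
  {t}  = Ω∖{p, q, r, s}
  {p, r}  = Ω∖{q, s, t}
  {r, s}  = Ω∖{p, q, t}
  {q, r, s}  = {q, r} ∪ {s}
Pass 4: +7 →
  {p, q}  = {q} ∪ {p}
  {p, t}  = Ω∖{q, r, s}
  {q, s}  = {q} ∪ {s}
  {r, t}  = {t} ∪ {r}
  {p, q, s}  = {q} ∪ {p, s}
  {p, r, t}  = {t} ∪ {p, r}
  {r, s, t}  = {r, s} ∪ {t}
Pass 5: no new sets; the family is a σ-algebra.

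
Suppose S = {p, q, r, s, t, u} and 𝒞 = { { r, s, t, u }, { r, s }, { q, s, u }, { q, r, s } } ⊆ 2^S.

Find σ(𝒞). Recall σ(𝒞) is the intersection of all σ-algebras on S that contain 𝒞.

Start: 𝒞 ∪ {∅, S} = { {  }, { r, s }, { q, r, s }, { q, s, u }, { r, s, t, u }, S }.
Round 1 adds 6:
  { p, q }  = complement { r, s, t, u }
  { p, r, t }  = complement { q, s, u }
  { p, t, u }  = complement { q, r, s }
  { p, q, t, u }  = complement { r, s }
  { q, r, s, u }  = { q, s, u } ∪ { r, s }
  { q, r, s, t, u }  = { q, s, u } ∪ { r, s, t, u }
  |family| = 12
Round 2 adds 12:
  { p }  = complement { q, r, s, t, u }
  { p, t }  = complement { q, r, s, u }
  { p, q, r, s }  = { r, s } ∪ { p, q }
  { p, q, r, t }  = { p, q } ∪ { p, r, t }
  { p, q, s, u }  = { q, s, u } ∪ { p, q }
  { p, r, s, t }  = { r, s } ∪ { p, r, t }
  { p, r, t, u }  = { p, r, t } ∪ { p, t, u }
  { p, q, r, s, t }  = { q, r, s } ∪ { p, r, t }
  { p, q, r, s, u }  = { p, q } ∪ { q, r, s, u }
  { p, q, r, t, u }  = { p, r, t } ∪ { p, q, t, u }
  { p, q, s, t, u }  = { q, s, u } ∪ { p, t, u }
  { p, r, s, t, u }  = { r, s } ∪ { p, t, u }
  |family| = 24
Round 3 (12 new):
  { q }  = complement { p, r, s, t, u }
  { r }  = complement { p, q, s, t, u }
  { s }  = complement { p, q, r, t, u }
  { t }  = complement { p, q, r, s, u }
  { u }  = complement { p, q, r, s, t }
  { q, s }  = complement { p, r, t, u }
  { q, u }  = complement { p, r, s, t }
  { r, t }  = complement { p, q, s, u }
  { s, u }  = complement { p, q, r, t }
  { t, u }  = complement { p, q, r, s }
  { p, q, t }  = { p, t } ∪ { p, q }
  { p, r, s }  = { r, s } ∪ { p }
  |family| = 36
Round 4. New:
  { p, r }  = { p } ∪ { r }
  { p, s }  = { p } ∪ { s }
  { p, u }  = { p } ∪ { u }
  { q, r }  = { q } ∪ { r }
  { q, t }  = { q } ∪ { t }
  { r, u }  = { u } ∪ { r }
  { s, t }  = { t } ∪ { s }
  { p, q, r }  = { p, q } ∪ { r }
  { p, q, s }  = { p, q } ∪ { s }
  { p, q, u }  = { p, q } ∪ { q, u }
  { p, s, t }  = { p, t } ∪ { s }
  { p, s, u }  = { p } ∪ { s, u }
  { q, r, t }  = { q } ∪ { r, t }
  { q, r, u }  = { q, u } ∪ { r }
  { q, s, t }  = { t } ∪ { q, s }
  { q, t, u }  = complement { p, r, s }
  { r, s, t }  = { r, s } ∪ { t }
  { r, s, u }  = complement { p, q, t }
  { r, t, u }  = { t, u } ∪ { r }
  { s, t, u }  = { t, u } ∪ { s }
  { p, q, s, t }  = { p, q, t } ∪ { s }
  { p, r, s, u }  = { u } ∪ { p, r, s }
  { p, s, t, u }  = { p, t, u } ∪ { s }
  { q, r, s, t }  = { t } ∪ { q, r, s }
  { q, r, t, u }  = { q, u } ∪ { r, t }
  { q, s, t, u }  = { q, s, u } ∪ { t, u }
  |family| = 62
Round 5 adds 2:
  { p, r, u }  = complement { q, s, t }
  { p, q, r, u }  = complement { s, t }
  |family| = 64
Round 6: no new sets; the family is a σ-algebra.

|σ(𝒞)| = 64.  σ(𝒞) = { {  }, { p }, { q }, { r }, { s }, { t }, { u }, { p, q }, { p, r }, { p, s }, { p, t }, { p, u }, { q, r }, { q, s }, { q, t }, { q, u }, { r, s }, { r, t }, { r, u }, { s, t }, { s, u }, { t, u }, { p, q, r }, { p, q, s }, { p, q, t }, { p, q, u }, { p, r, s }, { p, r, t }, { p, r, u }, { p, s, t }, { p, s, u }, { p, t, u }, { q, r, s }, { q, r, t }, { q, r, u }, { q, s, t }, { q, s, u }, { q, t, u }, { r, s, t }, { r, s, u }, { r, t, u }, { s, t, u }, { p, q, r, s }, { p, q, r, t }, { p, q, r, u }, { p, q, s, t }, { p, q, s, u }, { p, q, t, u }, { p, r, s, t }, { p, r, s, u }, { p, r, t, u }, { p, s, t, u }, { q, r, s, t }, { q, r, s, u }, { q, r, t, u }, { q, s, t, u }, { r, s, t, u }, { p, q, r, s, t }, { p, q, r, s, u }, { p, q, r, t, u }, { p, q, s, t, u }, { p, r, s, t, u }, { q, r, s, t, u }, S }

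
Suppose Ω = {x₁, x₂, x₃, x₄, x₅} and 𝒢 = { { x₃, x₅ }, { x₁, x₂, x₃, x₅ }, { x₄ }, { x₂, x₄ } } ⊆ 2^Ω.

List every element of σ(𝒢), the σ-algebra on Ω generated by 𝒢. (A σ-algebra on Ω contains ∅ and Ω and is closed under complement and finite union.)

Start: 𝒢 ∪ {∅, Ω} = { {  }, { x₄ }, { x₂, x₄ }, { x₃, x₅ }, { x₁, x₂, x₃, x₅ }, Ω }.
Pass 1: +4 →
  { x₁, x₂, x₄ }  = ᶜ of { x₃, x₅ }
  { x₁, x₃, x₅ }  = ᶜ of { x₂, x₄ }
  { x₃, x₄, x₅ }  = { x₄ } ∪ { x₃, x₅ }
  { x₂, x₃, x₄, x₅ }  = { x₃, x₅ } ∪ { x₂, x₄ }
  |family| = 10
Pass 2: +3 →
  { x₁ }  = ᶜ of { x₂, x₃, x₄, x₅ }
  { x₁, x₂ }  = ᶜ of { x₃, x₄, x₅ }
  { x₁, x₃, x₄, x₅ }  = { x₃, x₄, x₅ } ∪ { x₁, x₃, x₅ }
  |family| = 13
Pass 3: +2 →
  { x₂ }  = ᶜ of { x₁, x₃, x₄, x₅ }
  { x₁, x₄ }  = { x₄ } ∪ { x₁ }
  |family| = 15
Pass 4 adds 1:
  { x₂, x₃, x₅ }  = ᶜ of { x₁, x₄ }
  |family| = 16
Pass 5: already closed under ᶜ and ∪.

Therefore σ(𝒢) = { {  }, { x₁ }, { x₂ }, { x₄ }, { x₁, x₂ }, { x₁, x₄ }, { x₂, x₄ }, { x₃, x₅ }, { x₁, x₂, x₄ }, { x₁, x₃, x₅ }, { x₂, x₃, x₅ }, { x₃, x₄, x₅ }, { x₁, x₂, x₃, x₅ }, { x₁, x₃, x₄, x₅ }, { x₂, x₃, x₄, x₅ }, Ω } (|σ(𝒢)| = 16).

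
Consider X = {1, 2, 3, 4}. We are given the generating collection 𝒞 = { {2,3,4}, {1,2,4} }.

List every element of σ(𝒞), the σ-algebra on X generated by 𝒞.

|σ(𝒞)| = 8.  σ(𝒞) = { ∅, {1}, {3}, {1,3}, {2,4}, {1,2,4}, {2,3,4}, X }

Derivation:
Begin from { ∅, {1,2,4}, {2,3,4}, X } (that is, 𝒞 plus ∅ and X).
Pass 1: +2 →
  {1}  = X∖{2,3,4}
  {3}  = X∖{1,2,4}
  (now 6)
Pass 2: 1 new —
  {1,3}  = {3} ∪ {1}
  (now 7)
Pass 3: +1 →
  {2,4}  = X∖{1,3}
  (now 8)
Pass 4 adds nothing — fixpoint reached.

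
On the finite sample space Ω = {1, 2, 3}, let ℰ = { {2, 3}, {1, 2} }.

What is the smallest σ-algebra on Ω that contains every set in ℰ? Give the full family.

σ(ℰ) (8 sets): { {}, {1}, {2}, {3}, {1, 2}, {1, 3}, {2, 3}, Ω }

Check:
Begin from { {}, {1, 2}, {2, 3}, Ω } (that is, ℰ plus ∅ and Ω).
Pass 1: 2 new —
  {1}  = Ω∖{2, 3}
  {3}  = Ω∖{1, 2}
  (now 6)
Pass 2. New:
  {1, 3}  = {3} ∪ {1}
  (now 7)
Pass 3 (1 new):
  {2}  = Ω∖{1, 3}
  (now 8)
Pass 4 adds nothing — fixpoint reached.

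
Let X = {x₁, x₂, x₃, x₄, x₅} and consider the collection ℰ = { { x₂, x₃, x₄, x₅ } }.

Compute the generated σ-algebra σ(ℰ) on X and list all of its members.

σ(ℰ) (4 sets): { {  }, { x₁ }, { x₂, x₃, x₄, x₅ }, X }

Working:
Take S₀ = ℰ ∪ {∅, X} = { {  }, { x₂, x₃, x₄, x₅ }, X }.
Iteration 1 adds 1:
  { x₁ }  = complement { x₂, x₃, x₄, x₅ }
  |family| = 4
Iteration 2: already closed under ᶜ and ∪.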